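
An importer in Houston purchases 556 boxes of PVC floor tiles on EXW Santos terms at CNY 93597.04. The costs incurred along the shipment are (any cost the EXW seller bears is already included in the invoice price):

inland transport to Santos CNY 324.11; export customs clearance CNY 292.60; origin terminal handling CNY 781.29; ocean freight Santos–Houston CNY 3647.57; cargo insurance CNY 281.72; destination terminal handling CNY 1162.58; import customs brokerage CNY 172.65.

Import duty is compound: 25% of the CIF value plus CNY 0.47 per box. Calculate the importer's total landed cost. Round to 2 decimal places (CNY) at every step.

Total landed cost: CNY 125251.96

EXW: the seller makes goods available at their premises; the buyer bears all onward costs.
CIF value = EXW price + inland to port + export clearance + origin terminal + freight + insurance = 93597.04 + 324.11 + 292.60 + 781.29 + 3647.57 + 281.72 = 98924.33
Ad valorem component: 98924.33 × 25% = 24731.08
Specific component: 556 × 0.47 = 261.32
Import duty = 24731.08 + 261.32 = 24992.40
Buyer bears: inland to port 324.11 + export clearance 292.60 + origin terminal 781.29 + freight 3647.57 + insurance 281.72 + destination terminal 1162.58 + brokerage 172.65 + duty 24992.40 = 31654.92
Landed cost = invoice 93597.04 + 31654.92 = 125251.96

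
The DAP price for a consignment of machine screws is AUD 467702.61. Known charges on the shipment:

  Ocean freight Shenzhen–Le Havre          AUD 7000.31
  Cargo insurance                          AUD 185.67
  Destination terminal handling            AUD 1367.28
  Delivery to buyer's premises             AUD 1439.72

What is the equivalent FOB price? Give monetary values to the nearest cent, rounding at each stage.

From DAP to FOB, the seller no longer bears: freight, insurance, destination terminal, delivery.
FOB price = 467702.61 − 7000.31 − 185.67 − 1367.28 − 1439.72 = 457709.63

FOB price: AUD 457709.63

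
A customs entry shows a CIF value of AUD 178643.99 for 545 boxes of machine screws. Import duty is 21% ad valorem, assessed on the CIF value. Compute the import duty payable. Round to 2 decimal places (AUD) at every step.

Import duty: AUD 37515.24

Import duty = 178643.99 × 21% = 37515.24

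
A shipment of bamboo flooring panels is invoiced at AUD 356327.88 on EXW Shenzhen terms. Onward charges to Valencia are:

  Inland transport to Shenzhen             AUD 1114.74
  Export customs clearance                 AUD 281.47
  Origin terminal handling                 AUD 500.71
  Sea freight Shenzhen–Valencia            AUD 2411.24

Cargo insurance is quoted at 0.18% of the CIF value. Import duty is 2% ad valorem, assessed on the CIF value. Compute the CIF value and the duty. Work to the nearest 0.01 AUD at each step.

CIF value: AUD 361286.36; import duty: AUD 7225.73

Let C be the CIF value. C = EXW price + pre-shipment costs + freight + 0.18% × C
C − 0.18% × C = 356327.88 + 1114.74 + 281.47 + 500.71 + 2411.24
0.9982 × C = 360636.04
C = 360636.04 / 0.9982 = 361286.36
Insurance premium = 0.18% × 361286.36 = 650.32
Import duty = 361286.36 × 2% = 7225.73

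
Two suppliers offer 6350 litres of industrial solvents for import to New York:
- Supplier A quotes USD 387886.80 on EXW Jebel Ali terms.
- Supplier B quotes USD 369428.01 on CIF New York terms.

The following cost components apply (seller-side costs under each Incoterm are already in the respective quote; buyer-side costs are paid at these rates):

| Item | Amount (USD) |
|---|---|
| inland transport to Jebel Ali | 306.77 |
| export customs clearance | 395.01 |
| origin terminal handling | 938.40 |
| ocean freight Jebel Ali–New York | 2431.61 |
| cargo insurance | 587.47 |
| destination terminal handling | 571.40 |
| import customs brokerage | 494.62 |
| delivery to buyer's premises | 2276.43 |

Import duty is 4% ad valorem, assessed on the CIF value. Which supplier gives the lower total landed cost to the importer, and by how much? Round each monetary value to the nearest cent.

Supplier B is cheaper by USD 24042.77

Supplier A (EXW):
CIF value = EXW price + inland to port + export clearance + origin terminal + freight + insurance = 387886.80 + 306.77 + 395.01 + 938.40 + 2431.61 + 587.47 = 392546.06
Import duty = 392546.06 × 4% = 15701.84
Buyer bears (A): 306.77 + 395.01 + 938.40 + 2431.61 + 587.47 + 571.40 + 494.62 + 2276.43 = 8001.71
Landed cost (A) = invoice 387886.80 + 8001.71 + duty 15701.84 = 411590.35
Supplier B (CIF):
The CIF price already equals the CIF value: 369428.01
Import duty = 369428.01 × 4% = 14777.12
Buyer bears (B): 571.40 + 494.62 + 2276.43 = 3342.45
Landed cost (B) = invoice 369428.01 + 3342.45 + duty 14777.12 = 387547.58
Difference = |411590.35 − 387547.58| = 24042.77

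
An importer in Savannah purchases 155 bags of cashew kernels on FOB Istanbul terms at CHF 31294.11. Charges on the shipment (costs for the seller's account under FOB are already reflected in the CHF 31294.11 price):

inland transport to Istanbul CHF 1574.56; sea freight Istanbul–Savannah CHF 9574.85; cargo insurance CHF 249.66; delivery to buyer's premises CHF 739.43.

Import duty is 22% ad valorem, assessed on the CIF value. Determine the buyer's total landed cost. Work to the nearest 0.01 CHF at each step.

Total landed cost: CHF 50904.15

FOB: the seller bears costs until goods are on board at the origin port; the buyer bears freight, insurance and all costs thereafter.
Already in the invoice (seller's account under FOB): inland to port — exclude.
CIF value = FOB price + freight + insurance = 31294.11 + 9574.85 + 249.66 = 41118.62
Import duty = 41118.62 × 22% = 9046.10
Buyer bears: freight 9574.85 + insurance 249.66 + delivery 739.43 + duty 9046.10 = 19610.04
Landed cost = invoice 31294.11 + 19610.04 = 50904.15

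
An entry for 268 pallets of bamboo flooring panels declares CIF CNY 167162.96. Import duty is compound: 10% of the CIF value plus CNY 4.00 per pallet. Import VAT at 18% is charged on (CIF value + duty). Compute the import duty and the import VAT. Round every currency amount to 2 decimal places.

Ad valorem component: 167162.96 × 10% = 16716.30
Specific component: 268 × 4.00 = 1072.00
Import duty = 16716.30 + 1072.00 = 17788.30
VAT base = CIF + duty = 167162.96 + 17788.30 = 184951.26
Import VAT = 184951.26 × 18% = 33291.23

Import duty: CNY 17788.30; import VAT: CNY 33291.23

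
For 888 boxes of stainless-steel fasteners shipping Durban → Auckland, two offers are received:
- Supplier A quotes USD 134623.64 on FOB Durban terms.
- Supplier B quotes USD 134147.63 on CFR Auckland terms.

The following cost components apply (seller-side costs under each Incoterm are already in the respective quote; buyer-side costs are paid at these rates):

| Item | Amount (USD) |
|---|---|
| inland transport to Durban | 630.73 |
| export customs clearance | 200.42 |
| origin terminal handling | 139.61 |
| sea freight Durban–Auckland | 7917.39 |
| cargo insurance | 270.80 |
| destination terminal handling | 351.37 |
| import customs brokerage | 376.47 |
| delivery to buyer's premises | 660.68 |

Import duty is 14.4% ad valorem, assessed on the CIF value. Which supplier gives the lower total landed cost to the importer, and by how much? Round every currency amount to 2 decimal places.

Supplier B is cheaper by USD 9602.05

Supplier A (FOB):
CIF value = FOB price + freight + insurance = 134623.64 + 7917.39 + 270.80 = 142811.83
Import duty = 142811.83 × 14.4% = 20564.90
Buyer bears (A): 7917.39 + 270.80 + 351.37 + 376.47 + 660.68 = 9576.71
Landed cost (A) = invoice 134623.64 + 9576.71 + duty 20564.90 = 164765.25
Supplier B (CFR):
CIF value = CFR price + insurance = 134147.63 + 270.80 = 134418.43
Import duty = 134418.43 × 14.4% = 19356.25
Buyer bears (B): 270.80 + 351.37 + 376.47 + 660.68 = 1659.32
Landed cost (B) = invoice 134147.63 + 1659.32 + duty 19356.25 = 155163.20
Difference = |164765.25 − 155163.20| = 9602.05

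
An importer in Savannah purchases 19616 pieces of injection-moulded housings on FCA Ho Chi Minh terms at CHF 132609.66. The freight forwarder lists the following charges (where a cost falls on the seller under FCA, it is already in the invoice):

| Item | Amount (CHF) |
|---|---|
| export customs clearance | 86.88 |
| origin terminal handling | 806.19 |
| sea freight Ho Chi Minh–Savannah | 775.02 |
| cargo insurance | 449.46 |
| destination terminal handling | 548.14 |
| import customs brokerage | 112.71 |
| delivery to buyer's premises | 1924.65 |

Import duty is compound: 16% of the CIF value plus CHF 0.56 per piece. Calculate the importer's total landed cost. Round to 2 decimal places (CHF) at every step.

FCA: the seller delivers export-cleared goods to the carrier; the buyer bears costs from that point.
Already in the invoice (seller's account under FCA): export clearance — exclude.
CIF value = FCA price + origin terminal + freight + insurance = 132609.66 + 806.19 + 775.02 + 449.46 = 134640.33
Ad valorem component: 134640.33 × 16% = 21542.45
Specific component: 19616 × 0.56 = 10984.96
Import duty = 21542.45 + 10984.96 = 32527.41
Buyer bears: origin terminal 806.19 + freight 775.02 + insurance 449.46 + destination terminal 548.14 + brokerage 112.71 + delivery 1924.65 + duty 32527.41 = 37143.58
Landed cost = invoice 132609.66 + 37143.58 = 169753.24

Total landed cost: CHF 169753.24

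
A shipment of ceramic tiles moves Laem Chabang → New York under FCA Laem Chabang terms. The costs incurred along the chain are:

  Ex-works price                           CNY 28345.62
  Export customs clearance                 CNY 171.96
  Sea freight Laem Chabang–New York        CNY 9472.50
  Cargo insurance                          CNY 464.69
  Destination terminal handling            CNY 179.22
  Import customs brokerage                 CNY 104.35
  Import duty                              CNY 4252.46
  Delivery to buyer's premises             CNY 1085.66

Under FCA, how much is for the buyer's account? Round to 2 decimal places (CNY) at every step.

Buyer's account: CNY 15558.88

FCA: the seller delivers export-cleared goods to the carrier; the buyer bears costs from that point.
Seller's account: goods 28345.62 + export clearance 171.96 = 28517.58
Buyer's account: freight 9472.50 + insurance 464.69 + destination terminal 179.22 + brokerage 104.35 + duty 4252.46 + delivery 1085.66 = 15558.88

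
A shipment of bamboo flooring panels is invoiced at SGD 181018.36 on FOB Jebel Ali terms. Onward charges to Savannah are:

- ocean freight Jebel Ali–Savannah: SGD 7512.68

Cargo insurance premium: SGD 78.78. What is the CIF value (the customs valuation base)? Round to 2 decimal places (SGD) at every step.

CIF = FOB price + freight + insurance
CIF = 181018.36 + 7512.68 + 78.78 = 188609.82

CIF value: SGD 188609.82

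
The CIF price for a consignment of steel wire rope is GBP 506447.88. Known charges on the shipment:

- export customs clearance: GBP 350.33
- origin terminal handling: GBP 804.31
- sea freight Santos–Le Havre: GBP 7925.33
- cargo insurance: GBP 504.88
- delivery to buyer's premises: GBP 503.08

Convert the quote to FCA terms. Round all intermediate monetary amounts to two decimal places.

FCA price: GBP 497213.36

Not relevant to the conversion: export clearance — on the seller under both CIF and FCA; already in the CIF price and stays in the FCA price. delivery — on the buyer under both terms; not part of either seller's price.
From CIF to FCA, the seller no longer bears: origin terminal, freight, insurance.
FCA price = 506447.88 − 804.31 − 7925.33 − 504.88 = 497213.36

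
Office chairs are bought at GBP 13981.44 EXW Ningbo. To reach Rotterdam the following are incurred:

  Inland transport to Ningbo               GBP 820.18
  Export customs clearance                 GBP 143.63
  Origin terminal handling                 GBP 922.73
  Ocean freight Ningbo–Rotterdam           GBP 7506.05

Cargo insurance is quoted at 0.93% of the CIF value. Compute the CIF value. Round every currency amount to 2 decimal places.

CIF value: GBP 23593.45

Let C be the CIF value. C = EXW price + pre-shipment costs + freight + 0.93% × C
C − 0.93% × C = 13981.44 + 820.18 + 143.63 + 922.73 + 7506.05
0.9907 × C = 23374.03
C = 23374.03 / 0.9907 = 23593.45
Insurance premium = 0.93% × 23593.45 = 219.42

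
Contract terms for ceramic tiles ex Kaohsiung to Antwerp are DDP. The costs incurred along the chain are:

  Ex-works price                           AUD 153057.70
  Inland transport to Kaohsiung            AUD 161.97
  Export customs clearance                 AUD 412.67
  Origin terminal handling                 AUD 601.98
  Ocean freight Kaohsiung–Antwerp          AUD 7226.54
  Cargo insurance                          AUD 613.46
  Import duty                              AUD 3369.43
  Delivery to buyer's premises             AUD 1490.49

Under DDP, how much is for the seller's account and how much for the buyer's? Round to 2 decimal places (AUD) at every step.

Seller: AUD 166934.24; buyer: AUD 0.00

DDP: the seller bears all costs including import duty.
Seller's account: goods 153057.70 + inland to port 161.97 + export clearance 412.67 + origin terminal 601.98 + freight 7226.54 + insurance 613.46 + duty 3369.43 + delivery 1490.49 = 166934.24
Buyer's account: 0.00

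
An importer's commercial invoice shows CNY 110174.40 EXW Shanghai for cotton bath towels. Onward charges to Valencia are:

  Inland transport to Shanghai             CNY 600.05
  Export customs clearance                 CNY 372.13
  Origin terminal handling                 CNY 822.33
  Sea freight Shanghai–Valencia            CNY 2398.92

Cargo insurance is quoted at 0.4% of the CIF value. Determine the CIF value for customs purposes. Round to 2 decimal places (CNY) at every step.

Let C be the CIF value. C = EXW price + pre-shipment costs + freight + 0.4% × C
C − 0.4% × C = 110174.40 + 600.05 + 372.13 + 822.33 + 2398.92
0.996 × C = 114367.83
C = 114367.83 / 0.996 = 114827.14
Insurance premium = 0.4% × 114827.14 = 459.31

CIF value: CNY 114827.14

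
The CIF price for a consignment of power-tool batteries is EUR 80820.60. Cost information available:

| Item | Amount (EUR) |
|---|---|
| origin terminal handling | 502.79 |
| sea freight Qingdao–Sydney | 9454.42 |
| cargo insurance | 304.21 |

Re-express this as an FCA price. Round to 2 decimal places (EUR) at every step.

FCA price: EUR 70559.18

From CIF to FCA, the seller no longer bears: origin terminal, freight, insurance.
FCA price = 80820.60 − 502.79 − 9454.42 − 304.21 = 70559.18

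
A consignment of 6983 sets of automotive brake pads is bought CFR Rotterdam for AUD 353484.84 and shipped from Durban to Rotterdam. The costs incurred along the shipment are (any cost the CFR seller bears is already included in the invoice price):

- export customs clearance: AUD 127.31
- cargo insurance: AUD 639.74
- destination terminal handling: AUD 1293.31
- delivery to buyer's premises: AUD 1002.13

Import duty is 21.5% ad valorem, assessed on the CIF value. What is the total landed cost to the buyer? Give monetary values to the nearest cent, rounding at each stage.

CFR: the seller pays costs through ocean freight to the destination port, but not insurance.
Already in the invoice (seller's account under CFR): export clearance — exclude.
CIF value = CFR price + insurance = 353484.84 + 639.74 = 354124.58
Import duty = 354124.58 × 21.5% = 76136.78
Buyer bears: insurance 639.74 + destination terminal 1293.31 + delivery 1002.13 + duty 76136.78 = 79071.96
Landed cost = invoice 353484.84 + 79071.96 = 432556.80

Total landed cost: AUD 432556.80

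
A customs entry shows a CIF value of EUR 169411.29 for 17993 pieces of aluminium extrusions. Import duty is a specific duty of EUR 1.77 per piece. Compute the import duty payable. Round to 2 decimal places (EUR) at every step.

Import duty: EUR 31847.61

Import duty = 17993 × 1.77 = 31847.61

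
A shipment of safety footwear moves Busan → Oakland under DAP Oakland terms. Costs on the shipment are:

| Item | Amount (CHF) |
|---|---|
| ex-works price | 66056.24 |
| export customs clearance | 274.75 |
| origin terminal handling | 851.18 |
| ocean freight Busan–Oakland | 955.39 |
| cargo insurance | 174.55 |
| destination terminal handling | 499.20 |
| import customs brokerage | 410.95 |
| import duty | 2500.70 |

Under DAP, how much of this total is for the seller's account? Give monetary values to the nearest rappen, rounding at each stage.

DAP: the seller bears all costs to the named destination except import duty and clearance.
Seller's account: goods 66056.24 + export clearance 274.75 + origin terminal 851.18 + freight 955.39 + insurance 174.55 + destination terminal 499.20 = 68811.31
Buyer's account: brokerage 410.95 + duty 2500.70 = 2911.65

Seller's account: CHF 68811.31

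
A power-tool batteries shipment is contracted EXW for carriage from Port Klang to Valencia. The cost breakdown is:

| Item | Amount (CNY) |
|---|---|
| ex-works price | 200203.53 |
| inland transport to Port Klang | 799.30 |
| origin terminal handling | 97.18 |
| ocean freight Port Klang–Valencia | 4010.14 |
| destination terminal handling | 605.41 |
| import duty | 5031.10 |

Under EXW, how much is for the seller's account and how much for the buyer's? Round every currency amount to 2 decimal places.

Seller: CNY 200203.53; buyer: CNY 10543.13

EXW: the seller makes goods available at their premises; the buyer bears all onward costs.
Seller's account: goods 200203.53 = 200203.53
Buyer's account: inland to port 799.30 + origin terminal 97.18 + freight 4010.14 + destination terminal 605.41 + duty 5031.10 = 10543.13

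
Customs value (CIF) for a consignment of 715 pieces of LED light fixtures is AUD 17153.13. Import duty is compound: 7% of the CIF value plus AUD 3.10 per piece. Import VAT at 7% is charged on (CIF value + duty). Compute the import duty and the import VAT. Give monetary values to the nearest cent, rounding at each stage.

Import duty: AUD 3417.22; import VAT: AUD 1439.92

Ad valorem component: 17153.13 × 7% = 1200.72
Specific component: 715 × 3.10 = 2216.50
Import duty = 1200.72 + 2216.50 = 3417.22
VAT base = CIF + duty = 17153.13 + 3417.22 = 20570.35
Import VAT = 20570.35 × 7% = 1439.92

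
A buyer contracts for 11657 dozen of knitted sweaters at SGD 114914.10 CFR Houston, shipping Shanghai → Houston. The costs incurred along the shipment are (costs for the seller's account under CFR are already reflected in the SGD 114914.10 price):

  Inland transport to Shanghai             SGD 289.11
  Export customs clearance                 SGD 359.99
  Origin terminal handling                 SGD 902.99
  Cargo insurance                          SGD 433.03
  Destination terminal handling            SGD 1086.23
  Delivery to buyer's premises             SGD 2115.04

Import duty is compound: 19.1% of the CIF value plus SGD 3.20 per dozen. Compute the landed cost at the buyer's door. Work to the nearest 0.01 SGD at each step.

CFR: the seller pays costs through ocean freight to the destination port, but not insurance.
Already in the invoice (seller's account under CFR): inland to port, export clearance, origin terminal — exclude.
CIF value = CFR price + insurance = 114914.10 + 433.03 = 115347.13
Ad valorem component: 115347.13 × 19.1% = 22031.30
Specific component: 11657 × 3.20 = 37302.40
Import duty = 22031.30 + 37302.40 = 59333.70
Buyer bears: insurance 433.03 + destination terminal 1086.23 + delivery 2115.04 + duty 59333.70 = 62968.00
Landed cost = invoice 114914.10 + 62968.00 = 177882.10

Total landed cost: SGD 177882.10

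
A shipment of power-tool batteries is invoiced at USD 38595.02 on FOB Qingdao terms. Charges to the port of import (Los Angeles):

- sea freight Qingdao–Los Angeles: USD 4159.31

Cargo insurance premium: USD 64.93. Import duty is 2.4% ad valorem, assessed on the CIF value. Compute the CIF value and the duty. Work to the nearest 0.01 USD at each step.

CIF value: USD 42819.26; import duty: USD 1027.66

CIF = FOB price + freight + insurance
CIF = 38595.02 + 4159.31 + 64.93 = 42819.26
Import duty = 42819.26 × 2.4% = 1027.66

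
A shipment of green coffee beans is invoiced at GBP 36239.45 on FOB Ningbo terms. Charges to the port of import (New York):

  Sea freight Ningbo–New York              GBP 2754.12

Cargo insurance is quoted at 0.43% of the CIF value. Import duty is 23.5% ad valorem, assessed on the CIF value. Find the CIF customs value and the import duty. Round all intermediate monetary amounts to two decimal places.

Let C be the CIF value. C = FOB price + freight + 0.43% × C
C − 0.43% × C = 36239.45 + 2754.12
0.9957 × C = 38993.57
C = 38993.57 / 0.9957 = 39161.97
Insurance premium = 0.43% × 39161.97 = 168.40
Import duty = 39161.97 × 23.5% = 9203.06

CIF value: GBP 39161.97; import duty: GBP 9203.06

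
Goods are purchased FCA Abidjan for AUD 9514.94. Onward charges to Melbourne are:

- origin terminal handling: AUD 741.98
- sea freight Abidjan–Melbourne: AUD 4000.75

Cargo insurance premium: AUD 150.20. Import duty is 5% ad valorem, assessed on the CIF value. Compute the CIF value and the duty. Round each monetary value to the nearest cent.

CIF value: AUD 14407.87; import duty: AUD 720.39

CIF = FCA price + pre-shipment costs + freight + insurance
CIF = 9514.94 + 741.98 + 4000.75 + 150.20 = 14407.87
Import duty = 14407.87 × 5% = 720.39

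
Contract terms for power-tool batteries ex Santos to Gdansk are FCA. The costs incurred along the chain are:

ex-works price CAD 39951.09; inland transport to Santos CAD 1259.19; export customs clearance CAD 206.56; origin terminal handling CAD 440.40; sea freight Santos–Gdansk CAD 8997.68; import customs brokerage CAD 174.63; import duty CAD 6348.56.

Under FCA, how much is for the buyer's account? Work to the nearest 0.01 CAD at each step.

FCA: the seller delivers export-cleared goods to the carrier; the buyer bears costs from that point.
Seller's account: goods 39951.09 + inland to port 1259.19 + export clearance 206.56 = 41416.84
Buyer's account: origin terminal 440.40 + freight 8997.68 + brokerage 174.63 + duty 6348.56 = 15961.27

Buyer's account: CAD 15961.27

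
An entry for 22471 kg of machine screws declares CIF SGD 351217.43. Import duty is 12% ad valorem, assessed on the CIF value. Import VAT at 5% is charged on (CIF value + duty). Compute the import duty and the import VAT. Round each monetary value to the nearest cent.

Import duty = 351217.43 × 12% = 42146.09
VAT base = CIF + duty = 351217.43 + 42146.09 = 393363.52
Import VAT = 393363.52 × 5% = 19668.18

Import duty: SGD 42146.09; import VAT: SGD 19668.18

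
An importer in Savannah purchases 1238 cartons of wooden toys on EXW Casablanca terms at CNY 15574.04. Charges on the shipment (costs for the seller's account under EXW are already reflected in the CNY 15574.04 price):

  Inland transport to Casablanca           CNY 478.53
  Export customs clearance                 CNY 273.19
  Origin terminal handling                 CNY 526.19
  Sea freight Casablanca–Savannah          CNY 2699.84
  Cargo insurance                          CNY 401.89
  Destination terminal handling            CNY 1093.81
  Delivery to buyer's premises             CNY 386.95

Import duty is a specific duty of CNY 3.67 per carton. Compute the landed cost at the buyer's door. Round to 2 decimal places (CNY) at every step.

EXW: the seller makes goods available at their premises; the buyer bears all onward costs.
CIF value = EXW price + inland to port + export clearance + origin terminal + freight + insurance = 15574.04 + 478.53 + 273.19 + 526.19 + 2699.84 + 401.89 = 19953.68
Import duty = 1238 × 3.67 = 4543.46
Buyer bears: inland to port 478.53 + export clearance 273.19 + origin terminal 526.19 + freight 2699.84 + insurance 401.89 + destination terminal 1093.81 + delivery 386.95 + duty 4543.46 = 10403.86
Landed cost = invoice 15574.04 + 10403.86 = 25977.90

Total landed cost: CNY 25977.90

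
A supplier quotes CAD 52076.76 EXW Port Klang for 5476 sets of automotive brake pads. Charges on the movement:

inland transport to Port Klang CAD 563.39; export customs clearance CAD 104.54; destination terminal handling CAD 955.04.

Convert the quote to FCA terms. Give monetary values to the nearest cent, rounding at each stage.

FCA price: CAD 52744.69

Not relevant to the conversion: destination terminal — on the buyer under both terms; not part of either seller's price.
From EXW to FCA, the seller additionally bears: inland to port, export clearance.
FCA price = 52076.76 + 563.39 + 104.54 = 52744.69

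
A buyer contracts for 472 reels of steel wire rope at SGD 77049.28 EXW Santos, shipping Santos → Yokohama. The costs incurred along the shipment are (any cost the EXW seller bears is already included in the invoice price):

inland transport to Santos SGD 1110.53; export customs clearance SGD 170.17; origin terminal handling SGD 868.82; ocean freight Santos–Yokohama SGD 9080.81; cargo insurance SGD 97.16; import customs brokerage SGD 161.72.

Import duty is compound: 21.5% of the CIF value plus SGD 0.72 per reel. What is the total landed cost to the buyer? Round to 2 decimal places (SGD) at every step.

Total landed cost: SGD 107879.34

EXW: the seller makes goods available at their premises; the buyer bears all onward costs.
CIF value = EXW price + inland to port + export clearance + origin terminal + freight + insurance = 77049.28 + 1110.53 + 170.17 + 868.82 + 9080.81 + 97.16 = 88376.77
Ad valorem component: 88376.77 × 21.5% = 19001.01
Specific component: 472 × 0.72 = 339.84
Import duty = 19001.01 + 339.84 = 19340.85
Buyer bears: inland to port 1110.53 + export clearance 170.17 + origin terminal 868.82 + freight 9080.81 + insurance 97.16 + brokerage 161.72 + duty 19340.85 = 30830.06
Landed cost = invoice 77049.28 + 30830.06 = 107879.34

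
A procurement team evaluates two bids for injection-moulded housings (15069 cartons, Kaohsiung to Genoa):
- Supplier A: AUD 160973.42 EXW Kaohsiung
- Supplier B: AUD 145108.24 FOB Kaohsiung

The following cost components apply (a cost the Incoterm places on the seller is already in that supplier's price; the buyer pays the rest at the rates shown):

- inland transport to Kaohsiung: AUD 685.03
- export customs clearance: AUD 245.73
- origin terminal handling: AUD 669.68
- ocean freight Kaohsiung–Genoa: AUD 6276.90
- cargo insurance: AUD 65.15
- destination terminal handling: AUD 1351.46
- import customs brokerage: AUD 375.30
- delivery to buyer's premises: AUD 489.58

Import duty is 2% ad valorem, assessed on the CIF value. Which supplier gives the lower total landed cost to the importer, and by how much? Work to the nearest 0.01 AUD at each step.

Supplier A (EXW):
CIF value = EXW price + inland to port + export clearance + origin terminal + freight + insurance = 160973.42 + 685.03 + 245.73 + 669.68 + 6276.90 + 65.15 = 168915.91
Import duty = 168915.91 × 2% = 3378.32
Buyer bears (A): 685.03 + 245.73 + 669.68 + 6276.90 + 65.15 + 1351.46 + 375.30 + 489.58 = 10158.83
Landed cost (A) = invoice 160973.42 + 10158.83 + duty 3378.32 = 174510.57
Supplier B (FOB):
CIF value = FOB price + freight + insurance = 145108.24 + 6276.90 + 65.15 = 151450.29
Import duty = 151450.29 × 2% = 3029.01
Buyer bears (B): 6276.90 + 65.15 + 1351.46 + 375.30 + 489.58 = 8558.39
Landed cost (B) = invoice 145108.24 + 8558.39 + duty 3029.01 = 156695.64
Difference = |174510.57 − 156695.64| = 17814.93

Supplier B is cheaper by AUD 17814.93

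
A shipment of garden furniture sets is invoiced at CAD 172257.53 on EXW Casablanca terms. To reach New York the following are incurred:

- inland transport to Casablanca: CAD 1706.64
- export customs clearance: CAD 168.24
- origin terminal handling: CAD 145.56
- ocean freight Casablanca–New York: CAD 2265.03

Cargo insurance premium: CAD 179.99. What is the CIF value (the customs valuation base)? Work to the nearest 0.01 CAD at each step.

CIF = EXW price + pre-shipment costs + freight + insurance
CIF = 172257.53 + 1706.64 + 168.24 + 145.56 + 2265.03 + 179.99 = 176722.99

CIF value: CAD 176722.99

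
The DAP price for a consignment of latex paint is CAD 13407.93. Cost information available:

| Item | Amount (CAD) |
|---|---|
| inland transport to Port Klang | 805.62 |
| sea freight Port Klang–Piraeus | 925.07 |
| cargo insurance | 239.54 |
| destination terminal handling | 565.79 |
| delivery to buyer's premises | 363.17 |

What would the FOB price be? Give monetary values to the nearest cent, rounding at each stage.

FOB price: CAD 11314.36

Not relevant to the conversion: inland to port — on the seller under both DAP and FOB; already in the DAP price and stays in the FOB price.
From DAP to FOB, the seller no longer bears: freight, insurance, destination terminal, delivery.
FOB price = 13407.93 − 925.07 − 239.54 − 565.79 − 363.17 = 11314.36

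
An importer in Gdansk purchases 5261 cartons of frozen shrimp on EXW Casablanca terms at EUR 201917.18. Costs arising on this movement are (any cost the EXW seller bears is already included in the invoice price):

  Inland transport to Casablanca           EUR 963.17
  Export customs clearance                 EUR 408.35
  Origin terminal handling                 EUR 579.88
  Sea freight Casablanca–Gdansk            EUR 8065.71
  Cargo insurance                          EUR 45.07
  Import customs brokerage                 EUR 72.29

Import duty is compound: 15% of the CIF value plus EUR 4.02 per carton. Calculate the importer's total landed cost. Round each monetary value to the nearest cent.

Total landed cost: EUR 264997.77

EXW: the seller makes goods available at their premises; the buyer bears all onward costs.
CIF value = EXW price + inland to port + export clearance + origin terminal + freight + insurance = 201917.18 + 963.17 + 408.35 + 579.88 + 8065.71 + 45.07 = 211979.36
Ad valorem component: 211979.36 × 15% = 31796.90
Specific component: 5261 × 4.02 = 21149.22
Import duty = 31796.90 + 21149.22 = 52946.12
Buyer bears: inland to port 963.17 + export clearance 408.35 + origin terminal 579.88 + freight 8065.71 + insurance 45.07 + brokerage 72.29 + duty 52946.12 = 63080.59
Landed cost = invoice 201917.18 + 63080.59 = 264997.77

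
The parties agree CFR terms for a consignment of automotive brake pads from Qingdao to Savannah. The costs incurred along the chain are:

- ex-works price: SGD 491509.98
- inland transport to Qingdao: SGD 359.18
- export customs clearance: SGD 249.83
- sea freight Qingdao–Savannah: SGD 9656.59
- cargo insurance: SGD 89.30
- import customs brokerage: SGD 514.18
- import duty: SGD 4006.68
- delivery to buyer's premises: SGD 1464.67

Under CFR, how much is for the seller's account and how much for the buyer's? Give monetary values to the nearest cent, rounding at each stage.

Seller: SGD 501775.58; buyer: SGD 6074.83

CFR: the seller pays costs through ocean freight to the destination port, but not insurance.
Seller's account: goods 491509.98 + inland to port 359.18 + export clearance 249.83 + freight 9656.59 = 501775.58
Buyer's account: insurance 89.30 + brokerage 514.18 + duty 4006.68 + delivery 1464.67 = 6074.83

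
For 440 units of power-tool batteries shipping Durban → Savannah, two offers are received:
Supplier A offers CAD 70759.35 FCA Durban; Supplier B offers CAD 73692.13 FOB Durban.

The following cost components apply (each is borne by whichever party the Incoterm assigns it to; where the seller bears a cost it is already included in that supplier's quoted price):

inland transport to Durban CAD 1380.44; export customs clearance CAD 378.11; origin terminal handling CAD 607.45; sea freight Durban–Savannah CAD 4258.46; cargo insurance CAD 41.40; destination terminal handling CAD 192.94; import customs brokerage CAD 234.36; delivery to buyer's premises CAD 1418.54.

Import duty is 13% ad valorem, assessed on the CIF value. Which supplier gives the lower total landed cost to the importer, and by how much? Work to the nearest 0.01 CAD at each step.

Supplier A is cheaper by CAD 2627.62

Supplier A (FCA):
CIF value = FCA price + origin terminal + freight + insurance = 70759.35 + 607.45 + 4258.46 + 41.40 = 75666.66
Import duty = 75666.66 × 13% = 9836.67
Buyer bears (A): 607.45 + 4258.46 + 41.40 + 192.94 + 234.36 + 1418.54 = 6753.15
Landed cost (A) = invoice 70759.35 + 6753.15 + duty 9836.67 = 87349.17
Supplier B (FOB):
CIF value = FOB price + freight + insurance = 73692.13 + 4258.46 + 41.40 = 77991.99
Import duty = 77991.99 × 13% = 10138.96
Buyer bears (B): 4258.46 + 41.40 + 192.94 + 234.36 + 1418.54 = 6145.70
Landed cost (B) = invoice 73692.13 + 6145.70 + duty 10138.96 = 89976.79
Difference = |87349.17 − 89976.79| = 2627.62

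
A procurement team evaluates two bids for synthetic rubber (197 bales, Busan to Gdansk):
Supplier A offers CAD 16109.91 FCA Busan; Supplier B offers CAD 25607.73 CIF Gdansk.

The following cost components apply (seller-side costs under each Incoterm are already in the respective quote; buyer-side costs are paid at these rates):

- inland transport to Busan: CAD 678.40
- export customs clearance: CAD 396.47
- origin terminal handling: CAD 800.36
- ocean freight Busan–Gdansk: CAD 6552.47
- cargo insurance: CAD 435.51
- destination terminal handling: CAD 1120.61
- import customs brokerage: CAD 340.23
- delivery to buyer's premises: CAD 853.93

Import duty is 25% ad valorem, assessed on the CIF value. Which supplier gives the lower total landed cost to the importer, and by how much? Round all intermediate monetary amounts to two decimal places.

Supplier A (FCA):
CIF value = FCA price + origin terminal + freight + insurance = 16109.91 + 800.36 + 6552.47 + 435.51 = 23898.25
Import duty = 23898.25 × 25% = 5974.56
Buyer bears (A): 800.36 + 6552.47 + 435.51 + 1120.61 + 340.23 + 853.93 = 10103.11
Landed cost (A) = invoice 16109.91 + 10103.11 + duty 5974.56 = 32187.58
Supplier B (CIF):
The CIF price already equals the CIF value: 25607.73
Import duty = 25607.73 × 25% = 6401.93
Buyer bears (B): 1120.61 + 340.23 + 853.93 = 2314.77
Landed cost (B) = invoice 25607.73 + 2314.77 + duty 6401.93 = 34324.43
Difference = |32187.58 − 34324.43| = 2136.85

Supplier A is cheaper by CAD 2136.85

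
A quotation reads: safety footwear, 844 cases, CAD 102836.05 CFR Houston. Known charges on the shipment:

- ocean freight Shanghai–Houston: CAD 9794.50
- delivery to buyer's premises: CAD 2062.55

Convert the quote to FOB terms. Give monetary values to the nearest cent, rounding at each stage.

FOB price: CAD 93041.55

Not relevant to the conversion: delivery — on the buyer under both terms; not part of either seller's price.
From CFR to FOB, the seller no longer bears: freight.
FOB price = 102836.05 − 9794.50 = 93041.55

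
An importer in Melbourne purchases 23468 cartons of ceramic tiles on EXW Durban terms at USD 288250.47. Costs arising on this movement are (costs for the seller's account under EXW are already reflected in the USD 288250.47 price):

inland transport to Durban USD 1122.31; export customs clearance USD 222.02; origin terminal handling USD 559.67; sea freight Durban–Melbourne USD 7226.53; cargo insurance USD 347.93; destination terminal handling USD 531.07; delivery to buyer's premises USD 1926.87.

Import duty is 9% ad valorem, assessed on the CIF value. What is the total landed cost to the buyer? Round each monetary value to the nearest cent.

EXW: the seller makes goods available at their premises; the buyer bears all onward costs.
CIF value = EXW price + inland to port + export clearance + origin terminal + freight + insurance = 288250.47 + 1122.31 + 222.02 + 559.67 + 7226.53 + 347.93 = 297728.93
Import duty = 297728.93 × 9% = 26795.60
Buyer bears: inland to port 1122.31 + export clearance 222.02 + origin terminal 559.67 + freight 7226.53 + insurance 347.93 + destination terminal 531.07 + delivery 1926.87 + duty 26795.60 = 38732.00
Landed cost = invoice 288250.47 + 38732.00 = 326982.47

Total landed cost: USD 326982.47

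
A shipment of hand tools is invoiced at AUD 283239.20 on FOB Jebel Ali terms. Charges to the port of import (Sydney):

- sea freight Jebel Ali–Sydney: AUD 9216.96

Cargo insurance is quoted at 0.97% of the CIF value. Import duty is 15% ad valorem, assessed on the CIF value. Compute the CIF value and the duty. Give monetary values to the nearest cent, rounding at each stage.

CIF value: AUD 295320.77; import duty: AUD 44298.12

Let C be the CIF value. C = FOB price + freight + 0.97% × C
C − 0.97% × C = 283239.20 + 9216.96
0.9903 × C = 292456.16
C = 292456.16 / 0.9903 = 295320.77
Insurance premium = 0.97% × 295320.77 = 2864.61
Import duty = 295320.77 × 15% = 44298.12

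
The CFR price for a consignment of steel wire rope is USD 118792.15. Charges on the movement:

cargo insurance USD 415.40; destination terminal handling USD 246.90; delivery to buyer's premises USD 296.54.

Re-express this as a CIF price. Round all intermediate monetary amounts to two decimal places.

CIF price: USD 119207.55

Not relevant to the conversion: delivery, destination terminal — on the buyer under both terms; not part of either seller's price.
From CFR to CIF, the seller additionally bears: insurance.
CIF price = 118792.15 + 415.40 = 119207.55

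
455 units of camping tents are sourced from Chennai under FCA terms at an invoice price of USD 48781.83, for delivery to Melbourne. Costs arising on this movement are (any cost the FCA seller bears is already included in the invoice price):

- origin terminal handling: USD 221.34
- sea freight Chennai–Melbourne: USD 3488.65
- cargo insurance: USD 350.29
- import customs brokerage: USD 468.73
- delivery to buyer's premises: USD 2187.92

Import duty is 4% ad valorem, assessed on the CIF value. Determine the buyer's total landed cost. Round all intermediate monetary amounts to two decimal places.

FCA: the seller delivers export-cleared goods to the carrier; the buyer bears costs from that point.
CIF value = FCA price + origin terminal + freight + insurance = 48781.83 + 221.34 + 3488.65 + 350.29 = 52842.11
Import duty = 52842.11 × 4% = 2113.68
Buyer bears: origin terminal 221.34 + freight 3488.65 + insurance 350.29 + brokerage 468.73 + delivery 2187.92 + duty 2113.68 = 8830.61
Landed cost = invoice 48781.83 + 8830.61 = 57612.44

Total landed cost: USD 57612.44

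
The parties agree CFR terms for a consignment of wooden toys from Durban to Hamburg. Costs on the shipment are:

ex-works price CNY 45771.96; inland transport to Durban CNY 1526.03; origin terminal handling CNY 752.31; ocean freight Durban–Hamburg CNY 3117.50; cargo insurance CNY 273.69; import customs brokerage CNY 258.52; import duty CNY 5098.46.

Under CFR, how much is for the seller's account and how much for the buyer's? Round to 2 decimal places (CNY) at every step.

CFR: the seller pays costs through ocean freight to the destination port, but not insurance.
Seller's account: goods 45771.96 + inland to port 1526.03 + origin terminal 752.31 + freight 3117.50 = 51167.80
Buyer's account: insurance 273.69 + brokerage 258.52 + duty 5098.46 = 5630.67

Seller: CNY 51167.80; buyer: CNY 5630.67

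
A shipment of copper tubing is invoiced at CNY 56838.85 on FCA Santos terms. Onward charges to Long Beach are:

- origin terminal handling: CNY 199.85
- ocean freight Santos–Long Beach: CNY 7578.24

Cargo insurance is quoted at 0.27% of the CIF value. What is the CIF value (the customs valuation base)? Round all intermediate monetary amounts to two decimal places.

Let C be the CIF value. C = FCA price + pre-shipment costs + freight + 0.27% × C
C − 0.27% × C = 56838.85 + 199.85 + 7578.24
0.9973 × C = 64616.94
C = 64616.94 / 0.9973 = 64791.88
Insurance premium = 0.27% × 64791.88 = 174.94

CIF value: CNY 64791.88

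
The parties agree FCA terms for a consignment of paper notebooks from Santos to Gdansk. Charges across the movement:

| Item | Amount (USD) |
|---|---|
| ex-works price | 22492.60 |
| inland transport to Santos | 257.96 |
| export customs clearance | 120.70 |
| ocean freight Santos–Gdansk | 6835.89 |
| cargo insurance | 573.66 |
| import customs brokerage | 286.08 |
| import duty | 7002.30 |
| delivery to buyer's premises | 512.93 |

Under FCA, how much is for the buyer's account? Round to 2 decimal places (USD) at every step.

Buyer's account: USD 15210.86

FCA: the seller delivers export-cleared goods to the carrier; the buyer bears costs from that point.
Seller's account: goods 22492.60 + inland to port 257.96 + export clearance 120.70 = 22871.26
Buyer's account: freight 6835.89 + insurance 573.66 + brokerage 286.08 + duty 7002.30 + delivery 512.93 = 15210.86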